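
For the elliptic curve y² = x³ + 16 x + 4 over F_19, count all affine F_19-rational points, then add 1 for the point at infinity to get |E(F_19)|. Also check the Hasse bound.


Affine points = {(0, 2), (0, 17), (2, 5), (2, 14), (5, 0), (8, 6), (8, 13), (10, 9), (10, 10), (12, 9), (12, 10), (15, 3), (15, 16), (16, 9), (16, 10), (18, 5), (18, 14)}; affine count = 17; |E(F_19)| = 18.

Discriminant check: Δ ∝ 4a³ + 27b² = 4·16³ + 27·4² = 4·4096 + 27·16 ≡ 1 (mod 19). Nonzero ⇒ E is nonsingular.
For each x ∈ F_19, compute rhs = x³ + 16·x + 4 mod 19, then count y ∈ F_19 with y² ≡ rhs.
  x = 0: rhs = 4, matching y values: 2, 17 (2 points).
  x = 1: rhs = 2, matching y values: none (0 points).
  x = 2: rhs = 6, matching y values: 5, 14 (2 points).
  x = 3: rhs = 3, matching y values: none (0 points).
  x = 4: rhs = 18, matching y values: none (0 points).
  x = 5: rhs = 0, matching y values: 0 (1 points).
  x = 6: rhs = 12, matching y values: none (0 points).
  x = 7: rhs = 3, matching y values: none (0 points).
  x = 8: rhs = 17, matching y values: 6, 13 (2 points).
  x = 9: rhs = 3, matching y values: none (0 points).
  x = 10: rhs = 5, matching y values: 9, 10 (2 points).
  x = 11: rhs = 10, matching y values: none (0 points).
  x = 12: rhs = 5, matching y values: 9, 10 (2 points).
  x = 13: rhs = 15, matching y values: none (0 points).
  x = 14: rhs = 8, matching y values: none (0 points).
  x = 15: rhs = 9, matching y values: 3, 16 (2 points).
  x = 16: rhs = 5, matching y values: 9, 10 (2 points).
  x = 17: rhs = 2, matching y values: none (0 points).
  x = 18: rhs = 6, matching y values: 5, 14 (2 points).
Total affine count: 17.
Full point count |E(F_19)| = 17 + 1 = 18.
Hasse bound: |18 − (19+1)| = |-2| = 2 ≤ 2√19 ≈ 8.7178 ✓.


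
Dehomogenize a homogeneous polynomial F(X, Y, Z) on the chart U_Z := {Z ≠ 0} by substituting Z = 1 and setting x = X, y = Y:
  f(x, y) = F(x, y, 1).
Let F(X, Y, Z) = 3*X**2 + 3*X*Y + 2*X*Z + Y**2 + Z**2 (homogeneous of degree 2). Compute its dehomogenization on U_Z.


f(x, y) = 3*x**2 + 3*x*y + 2*x + y**2 + 1

On U_Z we set Z = 1. Each monomial c·X^i·Y^j·Z^k in F becomes c·x^i·y^j·1^k = c·x^i·y^j.
Substituting Z = 1: F(X, Y, 1) = 3*x**2 + 3*x*y + 2*x + y**2 + 1.
Note: deg(f) ≤ deg(F) = 2; strict inequality happens when F is divisible by Z (lost terms).


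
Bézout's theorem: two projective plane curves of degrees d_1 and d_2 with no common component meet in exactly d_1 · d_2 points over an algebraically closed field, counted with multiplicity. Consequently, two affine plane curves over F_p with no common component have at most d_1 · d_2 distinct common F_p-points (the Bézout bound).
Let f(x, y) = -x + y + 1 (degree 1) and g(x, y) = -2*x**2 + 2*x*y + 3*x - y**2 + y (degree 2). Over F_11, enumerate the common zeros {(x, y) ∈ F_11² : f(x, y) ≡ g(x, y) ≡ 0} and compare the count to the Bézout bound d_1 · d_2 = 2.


Common zeros: ∅; count = 0; Bézout bound = 2.

deg(f) = 1, deg(g) = 2, so Bézout bound = 2.
Scan x ∈ F_11. For each x, list the y ∈ F_11 with f(x, y) ≡ 0 and those with g(x, y) ≡ 0 (mod 11); the common zeros in that column are the intersection.
  x = 0: f ≡ 0 at y ∈ {10}; g ≡ 0 at y ∈ {0, 1}; common: ∅.
  x = 1: f ≡ 0 at y ∈ {0}; g ≡ 0 at y ∈ ∅; common: ∅.
  x = 2: f ≡ 0 at y ∈ {1}; g ≡ 0 at y ∈ ∅; common: ∅.
  x = 3: f ≡ 0 at y ∈ {2}; g ≡ 0 at y ∈ ∅; common: ∅.
  x = 4: f ≡ 0 at y ∈ {3}; g ≡ 0 at y ∈ {4, 5}; common: ∅.
  x = 5: f ≡ 0 at y ∈ {4}; g ≡ 0 at y ∈ {3, 8}; common: ∅.
  x = 6: f ≡ 0 at y ∈ {5}; g ≡ 0 at y ∈ ∅; common: ∅.
  x = 7: f ≡ 0 at y ∈ {6}; g ≡ 0 at y ∈ {0, 4}; common: ∅.
  x = 8: f ≡ 0 at y ∈ {7}; g ≡ 0 at y ∈ {1, 5}; common: ∅.
  x = 9: f ≡ 0 at y ∈ {8}; g ≡ 0 at y ∈ ∅; common: ∅.
  x = 10: f ≡ 0 at y ∈ {9}; g ≡ 0 at y ∈ {2, 8}; common: ∅.
Collecting: common zeros = ∅, so the count is 0.
Comparison with the Bézout bound: 0 ≤ 2 = deg(f)·deg(g), as expected for curves with no common component (the affine F_11-count falls short of the bound because intersections may lie at infinity, over extension fields, or carry multiplicity).


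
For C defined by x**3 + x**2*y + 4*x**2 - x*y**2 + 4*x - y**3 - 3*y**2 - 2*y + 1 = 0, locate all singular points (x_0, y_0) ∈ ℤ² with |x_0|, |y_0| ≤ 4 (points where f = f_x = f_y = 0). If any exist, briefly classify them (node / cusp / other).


Singular points: {(-1, -1)}; classification: cusp.

Compute partial derivatives:
  f_x = 3*x**2 + 2*x*y + 8*x - y**2 + 4.
  f_y = x**2 - 2*x*y - 3*y**2 - 6*y - 2.
Scan x_0 ∈ {−4, ..., 4}. For each x_0, f_y(x_0, y) is a polynomial in y; find its integer roots y ∈ {−4, ..., 4}, then test f_x and f at those candidates.
  x = -4: f_y(-4, y) = -3*y**2 + 2*y + 14; no integer root y with |y| ≤ 4.
  x = -3: f_y(-3, y) = 7 - 3*y**2; no integer root y with |y| ≤ 4.
  x = -2: f_y(-2, y) = -3*y**2 - 2*y + 2; no integer root y with |y| ≤ 4.
  x = -1: f_y(-1, y) = -3*y**2 - 4*y - 1; vanishes at y ∈ {-1}. (-1, -1): f_x = 0, f = 0 — SINGULAR.
  x = 0: f_y(0, y) = -3*y**2 - 6*y - 2; no integer root y with |y| ≤ 4.
  x = 1: f_y(1, y) = -3*y**2 - 8*y - 1; no integer root y with |y| ≤ 4.
  x = 2: f_y(2, y) = -3*y**2 - 10*y + 2; no integer root y with |y| ≤ 4.
  x = 3: f_y(3, y) = -3*y**2 - 12*y + 7; no integer root y with |y| ≤ 4.
  x = 4: f_y(4, y) = -3*y**2 - 14*y + 14; no integer root y with |y| ≤ 4.
Only singular point on the grid: (-1, -1).
Classify: substitute x = -1 + u, y = -1 + v and expand: f = u**3 + u**2*v - u*v**2 - v**3 + v**2.
No constant or linear terms (consistent with a singular point). Quadratic part: v**2. Cubic part: u**3 + u**2*v - u*v**2 - v**3.
The quadratic part v**2 is a perfect square, so there is a single (double) tangent line v = 0, i.e. y = -1. Restricting the cubic part to that line (v = 0) leaves u**3 ≠ 0, so f is not divisible by v and the branch is v² ≈ -u**3 to lowest order — this is a cusp.
Classification: cusp.


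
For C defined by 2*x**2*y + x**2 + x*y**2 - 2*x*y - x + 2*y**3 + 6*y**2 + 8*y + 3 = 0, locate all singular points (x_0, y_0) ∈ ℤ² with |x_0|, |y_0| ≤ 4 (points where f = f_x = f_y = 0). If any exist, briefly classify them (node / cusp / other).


Singular points: {(1, -1)}; classification: node.

Compute partial derivatives:
  f_x = 4*x*y + 2*x + y**2 - 2*y - 1.
  f_y = 2*x**2 + 2*x*y - 2*x + 6*y**2 + 12*y + 8.
Scan x_0 ∈ {−4, ..., 4}. For each x_0, f_y(x_0, y) is a polynomial in y; find its integer roots y ∈ {−4, ..., 4}, then test f_x and f at those candidates.
  x = -4: f_y(-4, y) = 6*y**2 + 4*y + 48; no integer root y with |y| ≤ 4.
  x = -3: f_y(-3, y) = 6*y**2 + 6*y + 32; no integer root y with |y| ≤ 4.
  x = -2: f_y(-2, y) = 6*y**2 + 8*y + 20; no integer root y with |y| ≤ 4.
  x = -1: f_y(-1, y) = 6*y**2 + 10*y + 12; no integer root y with |y| ≤ 4.
  x = 0: f_y(0, y) = 6*y**2 + 12*y + 8; no integer root y with |y| ≤ 4.
  x = 1: f_y(1, y) = 6*y**2 + 14*y + 8; vanishes at y ∈ {-1}. (1, -1): f_x = 0, f = 0 — SINGULAR.
  x = 2: f_y(2, y) = 6*y**2 + 16*y + 12; no integer root y with |y| ≤ 4.
  x = 3: f_y(3, y) = 6*y**2 + 18*y + 20; no integer root y with |y| ≤ 4.
  x = 4: f_y(4, y) = 6*y**2 + 20*y + 32; no integer root y with |y| ≤ 4.
Only singular point on the grid: (1, -1).
Classify: substitute x = 1 + u, y = -1 + v and expand: f = 2*u**2*v - u**2 + u*v**2 + 2*v**3 + v**2.
No constant or linear terms (consistent with a singular point). Quadratic part: -u**2 + v**2. Cubic part: 2*u**2*v + u*v**2 + 2*v**3.
The quadratic part v**2 - u**2 = (v − u)(v + u) splits into two distinct linear factors, so there are two distinct tangent lines y − -1 = ±(x − 1) — this is a node (ordinary double point).
Classification: node.


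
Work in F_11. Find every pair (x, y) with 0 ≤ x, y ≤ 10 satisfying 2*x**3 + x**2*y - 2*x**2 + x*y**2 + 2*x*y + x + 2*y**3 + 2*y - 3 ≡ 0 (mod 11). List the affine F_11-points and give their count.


Affine F_11-points: {(5, 9), (6, 0), (7, 5), (8, 4), (8, 10)}; count = 5.

For each of the 121 pairs (x, y) ∈ F_11², evaluate f(x, y) mod 11. Record the zeros.
  x = 0: [0↦8, 1↦1, 2↦6, 3↦2, 4↦1, 5↦4, 6↦1, 7↦4, 8↦3, 9↦10, 10↦4]  zeros at y ∈ ∅
  x = 1: [0↦9, 1↦6, 2↦6, 3↦10, 4↦8, 5↦1, 6↦1, 7↦9, 8↦4, 9↦9, 10↦3]  zeros at y ∈ ∅
  x = 2: [0↦7, 1↦10, 2↦7, 3↦10, 4↦9, 5↦5, 6↦10, 7↦3, 8↦7, 9↦1, 10↦8]  zeros at y ∈ ∅
  x = 3: [0↦3, 1↦3, 2↦10, 3↦3, 4↦5, 5↦6, 6↦7, 7↦9, 8↦2, 9↦9, 10↦9]  zeros at y ∈ ∅
  x = 4: [0↦9, 1↦8, 2↦5, 3↦1, 4↦8, 5↦5, 6↦4, 7↦6, 8↦1, 9↦1, 10↦7]  zeros at y ∈ ∅
  x = 5: [0↦4, 1↦4, 2↦4, 3↦5, 4↦8, 5↦3, 6↦2, 7↦6, 8↦5, 9↦0, 10↦3]  zeros at y ∈ {9}
  x = 6: [0↦0, 1↦3, 2↦8, 3↦5, 4↦6, 5↦1, 6↦2, 7↦10, 8↦4, 9↦7, 10↦9]  zeros at y ∈ {0}
  x = 7: [0↦9, 1↦6, 2↦7, 3↦2, 4↦3, 5↦0, 6↦5, 7↦8, 8↦10, 9↦1, 10↦4]  zeros at y ∈ {5}
  x = 8: [0↦10, 1↦3, 2↦2, 3↦8, 4↦0, 5↦1, 6↦1, 7↦1, 8↦2, 9↦5, 10↦0]  zeros at y ∈ {4, 10}
  x = 9: [0↦4, 1↦6, 2↦5, 3↦2, 4↦9, 5↦5, 6↦2, 7↦1, 8↦3, 9↦9, 10↦9]  zeros at y ∈ ∅
  x = 10: [0↦3, 1↦5, 2↦6, 3↦7, 4↦9, 5↦2, 6↦9, 7↦9, 8↦3, 9↦3, 10↦10]  zeros at y ∈ ∅
Collecting zeros: affine points = {(5, 9), (6, 0), (7, 5), (8, 4), (8, 10)}.
Total count |C(F_11)_aff| = 5.


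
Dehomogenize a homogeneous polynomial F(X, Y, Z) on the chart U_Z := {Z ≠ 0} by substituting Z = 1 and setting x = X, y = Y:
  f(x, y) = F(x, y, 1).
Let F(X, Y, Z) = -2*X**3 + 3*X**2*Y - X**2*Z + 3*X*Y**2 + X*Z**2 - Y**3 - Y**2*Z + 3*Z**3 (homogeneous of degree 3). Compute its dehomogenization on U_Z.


f(x, y) = -2*x**3 + 3*x**2*y - x**2 + 3*x*y**2 + x - y**3 - y**2 + 3

On U_Z we set Z = 1. Each monomial c·X^i·Y^j·Z^k in F becomes c·x^i·y^j·1^k = c·x^i·y^j.
Substituting Z = 1: F(X, Y, 1) = -2*x**3 + 3*x**2*y - x**2 + 3*x*y**2 + x - y**3 - y**2 + 3.
Note: deg(f) ≤ deg(F) = 3; strict inequality happens when F is divisible by Z (lost terms).


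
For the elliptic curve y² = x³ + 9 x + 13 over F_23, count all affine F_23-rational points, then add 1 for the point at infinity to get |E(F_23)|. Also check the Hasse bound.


Affine points = {(0, 6), (0, 17), (1, 0), (2, 4), (2, 19), (9, 8), (9, 15), (12, 3), (12, 20), (13, 2), (13, 21), (14, 10), (14, 13), (15, 2), (15, 21), (18, 2), (18, 21), (22, 7), (22, 16)}; affine count = 19; |E(F_23)| = 20.

Discriminant check: Δ ∝ 4a³ + 27b² = 4·9³ + 27·13² = 4·729 + 27·169 ≡ 4 (mod 23). Nonzero ⇒ E is nonsingular.
For each x ∈ F_23, compute rhs = x³ + 9·x + 13 mod 23, then count y ∈ F_23 with y² ≡ rhs.
  x = 0: rhs = 13, matching y values: 6, 17 (2 points).
  x = 1: rhs = 0, matching y values: 0 (1 points).
  x = 2: rhs = 16, matching y values: 4, 19 (2 points).
  x = 3: rhs = 21, matching y values: none (0 points).
  x = 4: rhs = 21, matching y values: none (0 points).
  x = 5: rhs = 22, matching y values: none (0 points).
  x = 6: rhs = 7, matching y values: none (0 points).
  x = 7: rhs = 5, matching y values: none (0 points).
  x = 8: rhs = 22, matching y values: none (0 points).
  x = 9: rhs = 18, matching y values: 8, 15 (2 points).
  x = 10: rhs = 22, matching y values: none (0 points).
  x = 11: rhs = 17, matching y values: none (0 points).
  x = 12: rhs = 9, matching y values: 3, 20 (2 points).
  x = 13: rhs = 4, matching y values: 2, 21 (2 points).
  x = 14: rhs = 8, matching y values: 10, 13 (2 points).
  x = 15: rhs = 4, matching y values: 2, 21 (2 points).
  x = 16: rhs = 21, matching y values: none (0 points).
  x = 17: rhs = 19, matching y values: none (0 points).
  x = 18: rhs = 4, matching y values: 2, 21 (2 points).
  x = 19: rhs = 5, matching y values: none (0 points).
  x = 20: rhs = 5, matching y values: none (0 points).
  x = 21: rhs = 10, matching y values: none (0 points).
  x = 22: rhs = 3, matching y values: 7, 16 (2 points).
Total affine count: 19.
Full point count |E(F_23)| = 19 + 1 = 20.
Hasse bound: |20 − (23+1)| = |-4| = 4 ≤ 2√23 ≈ 9.5917 ✓.


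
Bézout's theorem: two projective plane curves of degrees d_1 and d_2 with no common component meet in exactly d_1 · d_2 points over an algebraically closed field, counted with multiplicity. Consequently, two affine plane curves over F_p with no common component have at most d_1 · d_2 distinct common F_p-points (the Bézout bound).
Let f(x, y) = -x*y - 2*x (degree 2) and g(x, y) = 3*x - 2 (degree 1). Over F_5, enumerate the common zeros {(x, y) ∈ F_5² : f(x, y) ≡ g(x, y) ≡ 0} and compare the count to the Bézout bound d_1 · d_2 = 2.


Common zeros: {(4, 3)}; count = 1; Bézout bound = 2.

deg(f) = 2, deg(g) = 1, so Bézout bound = 2.
Scan x ∈ F_5. For each x, list the y ∈ F_5 with f(x, y) ≡ 0 and those with g(x, y) ≡ 0 (mod 5); the common zeros in that column are the intersection.
  x = 0: f ≡ 0 at y ∈ {0, 1, 2, 3, 4}; g ≡ 0 at y ∈ ∅; common: ∅.
  x = 1: f ≡ 0 at y ∈ {3}; g ≡ 0 at y ∈ ∅; common: ∅.
  x = 2: f ≡ 0 at y ∈ {3}; g ≡ 0 at y ∈ ∅; common: ∅.
  x = 3: f ≡ 0 at y ∈ {3}; g ≡ 0 at y ∈ ∅; common: ∅.
  x = 4: f ≡ 0 at y ∈ {3}; g ≡ 0 at y ∈ {0, 1, 2, 3, 4}; common: {3}.
Collecting: common zeros = {(4, 3)}, so the count is 1.
Comparison with the Bézout bound: 1 ≤ 2 = deg(f)·deg(g), as expected for curves with no common component (the affine F_5-count falls short of the bound because intersections may lie at infinity, over extension fields, or carry multiplicity).


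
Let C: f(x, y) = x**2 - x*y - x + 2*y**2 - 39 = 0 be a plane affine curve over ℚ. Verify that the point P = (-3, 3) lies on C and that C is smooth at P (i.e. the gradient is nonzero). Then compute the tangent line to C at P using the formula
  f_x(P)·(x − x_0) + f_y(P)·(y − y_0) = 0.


Tangent line at P: -10*x + 15*y - 75 = 0.

Step 1: f(-3, 3) = 0, so P lies on C.
Step 2: partial derivatives
  f_x(x, y) = 2*x - y - 1, f_y(x, y) = -x + 4*y.
  f_x(P) = -10, f_y(P) = 15 (gradient nonzero, so P is smooth).
Step 3: tangent line at P: -10·(x − -3) + 15·(y − 3) = 0.
Expanding: -10*x + 15*y - 75 = 0.


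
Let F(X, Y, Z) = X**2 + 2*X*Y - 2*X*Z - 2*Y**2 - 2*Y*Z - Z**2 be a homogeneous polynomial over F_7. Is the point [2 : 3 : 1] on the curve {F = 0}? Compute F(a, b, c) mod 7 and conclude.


F(2,3,1) ≡ 1 (mod 7); P is NOT on the curve.

Evaluate F(2, 3, 1) term-by-term (mod 7).
  X**2 ↦ 1·4·1·1 = 4
  2*X*Y ↦ 2·2·3·1 = 12
  -2*X*Z ↦ -2·2·1·1 = -4
  -2*Y**2 ↦ -2·1·9·1 = -18
  -2*Y*Z ↦ -2·1·3·1 = -6
  -Z**2 ↦ -1·1·1·1 = -1
Sum: F(2, 3, 1) = (4) + (12) + (-4) + (-18) + (-6) + (-1) = -13.
Reducing mod 7: -13 ≡ 1 (mod 7).
Since F(a, b, c) ≡ 1 ≠ 0 (mod 7), P does NOT lie on the curve.


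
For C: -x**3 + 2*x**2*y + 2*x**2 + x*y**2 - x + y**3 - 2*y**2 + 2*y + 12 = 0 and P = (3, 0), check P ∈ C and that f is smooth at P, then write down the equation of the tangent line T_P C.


Tangent line at P: -16*x + 20*y + 48 = 0.

Step 1: f(3, 0) = 0, so P lies on C.
Step 2: partial derivatives
  f_x(x, y) = -3*x**2 + 4*x*y + 4*x + y**2 - 1, f_y(x, y) = 2*x**2 + 2*x*y + 3*y**2 - 4*y + 2.
  f_x(P) = -16, f_y(P) = 20 (gradient nonzero, so P is smooth).
Step 3: tangent line at P: -16·(x − 3) + 20·(y − 0) = 0.
Expanding: -16*x + 20*y + 48 = 0.


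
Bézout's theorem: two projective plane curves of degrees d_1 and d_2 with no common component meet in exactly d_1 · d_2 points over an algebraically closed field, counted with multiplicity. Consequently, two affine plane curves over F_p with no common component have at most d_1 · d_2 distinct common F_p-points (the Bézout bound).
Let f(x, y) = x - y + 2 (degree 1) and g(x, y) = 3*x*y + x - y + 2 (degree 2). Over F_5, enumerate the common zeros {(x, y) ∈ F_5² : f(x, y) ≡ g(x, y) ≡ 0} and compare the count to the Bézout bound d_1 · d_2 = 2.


Common zeros: {(0, 2), (3, 0)}; count = 2; Bézout bound = 2.

deg(f) = 1, deg(g) = 2, so Bézout bound = 2.
Scan x ∈ F_5. For each x, list the y ∈ F_5 with f(x, y) ≡ 0 and those with g(x, y) ≡ 0 (mod 5); the common zeros in that column are the intersection.
  x = 0: f ≡ 0 at y ∈ {2}; g ≡ 0 at y ∈ {2}; common: {2}.
  x = 1: f ≡ 0 at y ∈ {3}; g ≡ 0 at y ∈ {1}; common: ∅.
  x = 2: f ≡ 0 at y ∈ {4}; g ≡ 0 at y ∈ ∅; common: ∅.
  x = 3: f ≡ 0 at y ∈ {0}; g ≡ 0 at y ∈ {0}; common: {0}.
  x = 4: f ≡ 0 at y ∈ {1}; g ≡ 0 at y ∈ {4}; common: ∅.
Collecting: common zeros = {(0, 2), (3, 0)}, so the count is 2.
Comparison with the Bézout bound: 2 ≤ 2 = deg(f)·deg(g), as expected for curves with no common component (the bound is attained).


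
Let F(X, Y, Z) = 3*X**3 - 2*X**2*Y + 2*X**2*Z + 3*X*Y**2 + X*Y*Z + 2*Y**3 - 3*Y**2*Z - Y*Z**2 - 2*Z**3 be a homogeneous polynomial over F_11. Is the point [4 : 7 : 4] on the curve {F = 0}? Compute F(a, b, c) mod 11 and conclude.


F(4,7,4) ≡ 5 (mod 11); P is NOT on the curve.

Evaluate F(4, 7, 4) term-by-term (mod 11).
  3*X**3 ↦ 3·64·1·1 = 192
  -2*X**2*Y ↦ -2·16·7·1 = -224
  2*X**2*Z ↦ 2·16·1·4 = 128
  3*X*Y**2 ↦ 3·4·49·1 = 588
  X*Y*Z ↦ 1·4·7·4 = 112
  2*Y**3 ↦ 2·1·343·1 = 686
  -3*Y**2*Z ↦ -3·1·49·4 = -588
  -Y*Z**2 ↦ -1·1·7·16 = -112
  -2*Z**3 ↦ -2·1·1·64 = -128
Sum: F(4, 7, 4) = (192) + (-224) + (128) + (588) + (112) + (686) + (-588) + (-112) + (-128) = 654.
Reducing mod 11: 654 ≡ 5 (mod 11).
Since F(a, b, c) ≡ 5 ≠ 0 (mod 11), P does NOT lie on the curve.


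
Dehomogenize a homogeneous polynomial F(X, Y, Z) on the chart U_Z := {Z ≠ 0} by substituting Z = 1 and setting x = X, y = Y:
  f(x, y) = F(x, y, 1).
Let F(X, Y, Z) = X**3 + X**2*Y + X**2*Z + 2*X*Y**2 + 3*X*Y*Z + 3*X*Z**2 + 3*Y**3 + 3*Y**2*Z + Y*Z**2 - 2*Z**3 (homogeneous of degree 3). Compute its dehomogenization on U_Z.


f(x, y) = x**3 + x**2*y + x**2 + 2*x*y**2 + 3*x*y + 3*x + 3*y**3 + 3*y**2 + y - 2

On U_Z we set Z = 1. Each monomial c·X^i·Y^j·Z^k in F becomes c·x^i·y^j·1^k = c·x^i·y^j.
Substituting Z = 1: F(X, Y, 1) = x**3 + x**2*y + x**2 + 2*x*y**2 + 3*x*y + 3*x + 3*y**3 + 3*y**2 + y - 2.
Note: deg(f) ≤ deg(F) = 3; strict inequality happens when F is divisible by Z (lost terms).


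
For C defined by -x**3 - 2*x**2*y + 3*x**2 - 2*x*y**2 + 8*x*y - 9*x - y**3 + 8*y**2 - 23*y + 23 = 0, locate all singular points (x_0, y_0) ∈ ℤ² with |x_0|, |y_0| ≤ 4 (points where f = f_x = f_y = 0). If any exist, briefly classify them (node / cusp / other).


Singular points: {(-1, 3)}; classification: cusp.

Compute partial derivatives:
  f_x = -3*x**2 - 4*x*y + 6*x - 2*y**2 + 8*y - 9.
  f_y = -2*x**2 - 4*x*y + 8*x - 3*y**2 + 16*y - 23.
Scan x_0 ∈ {−4, ..., 4}. For each x_0, f_y(x_0, y) is a polynomial in y; find its integer roots y ∈ {−4, ..., 4}, then test f_x and f at those candidates.
  x = -4: f_y(-4, y) = -3*y**2 + 32*y - 87; no integer root y with |y| ≤ 4.
  x = -3: f_y(-3, y) = -3*y**2 + 28*y - 65; no integer root y with |y| ≤ 4.
  x = -2: f_y(-2, y) = -3*y**2 + 24*y - 47; no integer root y with |y| ≤ 4.
  x = -1: f_y(-1, y) = -3*y**2 + 20*y - 33; vanishes at y ∈ {3}. (-1, 3): f_x = 0, f = 0 — SINGULAR.
  x = 0: f_y(0, y) = -3*y**2 + 16*y - 23; no integer root y with |y| ≤ 4.
  x = 1: f_y(1, y) = -3*y**2 + 12*y - 17; no integer root y with |y| ≤ 4.
  x = 2: f_y(2, y) = -3*y**2 + 8*y - 15; no integer root y with |y| ≤ 4.
  x = 3: f_y(3, y) = -3*y**2 + 4*y - 17; no integer root y with |y| ≤ 4.
  x = 4: f_y(4, y) = -3*y**2 - 23; no integer root y with |y| ≤ 4.
Only singular point on the grid: (-1, 3).
Classify: substitute x = -1 + u, y = 3 + v and expand: f = -u**3 - 2*u**2*v - 2*u*v**2 - v**3 + v**2.
No constant or linear terms (consistent with a singular point). Quadratic part: v**2. Cubic part: -u**3 - 2*u**2*v - 2*u*v**2 - v**3.
The quadratic part v**2 is a perfect square, so there is a single (double) tangent line v = 0, i.e. y = 3. Restricting the cubic part to that line (v = 0) leaves -u**3 ≠ 0, so f is not divisible by v and the branch is v² ≈ u**3 to lowest order — this is a cusp.
Classification: cusp.


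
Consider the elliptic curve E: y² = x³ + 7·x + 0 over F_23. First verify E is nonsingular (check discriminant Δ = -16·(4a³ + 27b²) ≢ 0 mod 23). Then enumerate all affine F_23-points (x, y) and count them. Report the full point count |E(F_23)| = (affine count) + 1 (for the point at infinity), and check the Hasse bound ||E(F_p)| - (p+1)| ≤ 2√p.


Affine points = {(0, 0), (1, 10), (1, 13), (3, 5), (3, 18), (4, 0), (7, 1), (7, 22), (8, 4), (8, 19), (10, 9), (10, 14), (12, 8), (12, 15), (14, 6), (14, 17), (17, 8), (17, 15), (18, 1), (18, 22), (19, 0), (21, 1), (21, 22)}; affine count = 23; |E(F_23)| = 24.

Discriminant check: Δ ∝ 4a³ + 27b² = 4·7³ + 27·0² = 4·343 + 27·0 ≡ 15 (mod 23). Nonzero ⇒ E is nonsingular.
For each x ∈ F_23, compute rhs = x³ + 7·x + 0 mod 23, then count y ∈ F_23 with y² ≡ rhs.
  x = 0: rhs = 0, matching y values: 0 (1 points).
  x = 1: rhs = 8, matching y values: 10, 13 (2 points).
  x = 2: rhs = 22, matching y values: none (0 points).
  x = 3: rhs = 2, matching y values: 5, 18 (2 points).
  x = 4: rhs = 0, matching y values: 0 (1 points).
  x = 5: rhs = 22, matching y values: none (0 points).
  x = 6: rhs = 5, matching y values: none (0 points).
  x = 7: rhs = 1, matching y values: 1, 22 (2 points).
  x = 8: rhs = 16, matching y values: 4, 19 (2 points).
  x = 9: rhs = 10, matching y values: none (0 points).
  x = 10: rhs = 12, matching y values: 9, 14 (2 points).
  x = 11: rhs = 5, matching y values: none (0 points).
  x = 12: rhs = 18, matching y values: 8, 15 (2 points).
  x = 13: rhs = 11, matching y values: none (0 points).
  x = 14: rhs = 13, matching y values: 6, 17 (2 points).
  x = 15: rhs = 7, matching y values: none (0 points).
  x = 16: rhs = 22, matching y values: none (0 points).
  x = 17: rhs = 18, matching y values: 8, 15 (2 points).
  x = 18: rhs = 1, matching y values: 1, 22 (2 points).
  x = 19: rhs = 0, matching y values: 0 (1 points).
  x = 20: rhs = 21, matching y values: none (0 points).
  x = 21: rhs = 1, matching y values: 1, 22 (2 points).
  x = 22: rhs = 15, matching y values: none (0 points).
Total affine count: 23.
Full point count |E(F_23)| = 23 + 1 = 24.
Hasse bound: |24 − (23+1)| = |0| = 0 ≤ 2√23 ≈ 9.5917 ✓.


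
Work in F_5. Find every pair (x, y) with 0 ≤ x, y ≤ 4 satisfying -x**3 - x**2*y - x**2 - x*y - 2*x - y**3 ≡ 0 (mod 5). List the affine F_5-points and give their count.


Affine F_5-points: {(0, 0), (3, 1), (3, 3), (4, 3)}; count = 4.

For each of the 25 pairs (x, y) ∈ F_5², evaluate f(x, y) mod 5. Record the zeros.
  x = 0: [0↦0, 1↦4, 2↦2, 3↦3, 4↦1]  zeros at y ∈ {0}
  x = 1: [0↦1, 1↦3, 2↦4, 3↦3, 4↦4]  zeros at y ∈ ∅
  x = 2: [0↦4, 1↦2, 2↦4, 3↦4, 4↦1]  zeros at y ∈ ∅
  x = 3: [0↦3, 1↦0, 2↦1, 3↦0, 4↦1]  zeros at y ∈ {1, 3}
  x = 4: [0↦2, 1↦1, 2↦4, 3↦0, 4↦3]  zeros at y ∈ {3}
Collecting zeros: affine points = {(0, 0), (3, 1), (3, 3), (4, 3)}.
Total count |C(F_5)_aff| = 4.


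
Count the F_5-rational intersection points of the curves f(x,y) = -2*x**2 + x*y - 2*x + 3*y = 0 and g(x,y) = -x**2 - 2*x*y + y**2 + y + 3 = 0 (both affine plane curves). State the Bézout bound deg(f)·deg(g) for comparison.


Common zeros: {(3, 4)}; count = 1; Bézout bound = 4.

deg(f) = 2, deg(g) = 2, so Bézout bound = 4.
Scan x ∈ F_5. For each x, list the y ∈ F_5 with f(x, y) ≡ 0 and those with g(x, y) ≡ 0 (mod 5); the common zeros in that column are the intersection.
  x = 0: f ≡ 0 at y ∈ {0}; g ≡ 0 at y ∈ {1, 3}; common: ∅.
  x = 1: f ≡ 0 at y ∈ {1}; g ≡ 0 at y ∈ ∅; common: ∅.
  x = 2: f ≡ 0 at y ∈ ∅; g ≡ 0 at y ∈ ∅; common: ∅.
  x = 3: f ≡ 0 at y ∈ {4}; g ≡ 0 at y ∈ {1, 4}; common: {4}.
  x = 4: f ≡ 0 at y ∈ {0}; g ≡ 0 at y ∈ {3, 4}; common: ∅.
Collecting: common zeros = {(3, 4)}, so the count is 1.
Comparison with the Bézout bound: 1 ≤ 4 = deg(f)·deg(g), as expected for curves with no common component (the affine F_5-count falls short of the bound because intersections may lie at infinity, over extension fields, or carry multiplicity).


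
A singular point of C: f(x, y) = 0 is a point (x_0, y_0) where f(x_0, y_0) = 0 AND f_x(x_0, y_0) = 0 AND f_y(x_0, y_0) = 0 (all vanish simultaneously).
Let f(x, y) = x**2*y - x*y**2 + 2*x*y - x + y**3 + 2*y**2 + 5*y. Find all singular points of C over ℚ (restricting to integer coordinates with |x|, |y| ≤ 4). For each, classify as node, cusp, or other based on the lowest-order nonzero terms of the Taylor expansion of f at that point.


Singular points: {(-2, -1)}; classification: node.

Compute partial derivatives:
  f_x = 2*x*y - y**2 + 2*y - 1.
  f_y = x**2 - 2*x*y + 2*x + 3*y**2 + 4*y + 5.
Scan x_0 ∈ {−4, ..., 4}. For each x_0, f_y(x_0, y) is a polynomial in y; find its integer roots y ∈ {−4, ..., 4}, then test f_x and f at those candidates.
  x = -4: f_y(-4, y) = 3*y**2 + 12*y + 13; no integer root y with |y| ≤ 4.
  x = -3: f_y(-3, y) = 3*y**2 + 10*y + 8; vanishes at y ∈ {-2}. (-3, -2): f_x = 3 ≠ 0.
  x = -2: f_y(-2, y) = 3*y**2 + 8*y + 5; vanishes at y ∈ {-1}. (-2, -1): f_x = 0, f = 0 — SINGULAR.
  x = -1: f_y(-1, y) = 3*y**2 + 6*y + 4; no integer root y with |y| ≤ 4.
  x = 0: f_y(0, y) = 3*y**2 + 4*y + 5; no integer root y with |y| ≤ 4.
  x = 1: f_y(1, y) = 3*y**2 + 2*y + 8; no integer root y with |y| ≤ 4.
  x = 2: f_y(2, y) = 3*y**2 + 13; no integer root y with |y| ≤ 4.
  x = 3: f_y(3, y) = 3*y**2 - 2*y + 20; no integer root y with |y| ≤ 4.
  x = 4: f_y(4, y) = 3*y**2 - 4*y + 29; no integer root y with |y| ≤ 4.
Only singular point on the grid: (-2, -1).
Classify: substitute x = -2 + u, y = -1 + v and expand: f = u**2*v - u**2 - u*v**2 + v**3 + v**2.
No constant or linear terms (consistent with a singular point). Quadratic part: -u**2 + v**2. Cubic part: u**2*v - u*v**2 + v**3.
The quadratic part v**2 - u**2 = (v − u)(v + u) splits into two distinct linear factors, so there are two distinct tangent lines y − -1 = ±(x − -2) — this is a node (ordinary double point).
Classification: node.


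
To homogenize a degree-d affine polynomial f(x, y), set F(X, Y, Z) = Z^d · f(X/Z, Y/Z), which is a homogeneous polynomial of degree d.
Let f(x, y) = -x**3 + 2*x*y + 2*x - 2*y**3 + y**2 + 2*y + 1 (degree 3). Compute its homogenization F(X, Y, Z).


F(X, Y, Z) = -X**3 + 2*X*Y*Z + 2*X*Z**2 - 2*Y**3 + Y**2*Z + 2*Y*Z**2 + Z**3

deg(f) = 3.
Substitute x = X/Z, y = Y/Z into f, then multiply by Z^3.
  monomial -1·x^3·y^0 ↦ -1·X^3·Y^0·Z^0.
  monomial 2·x^1·y^1 ↦ 2·X^1·Y^1·Z^1.
  monomial 2·x^1·y^0 ↦ 2·X^1·Y^0·Z^2.
  monomial -2·x^0·y^3 ↦ -2·X^0·Y^3·Z^0.
  monomial 1·x^0·y^2 ↦ 1·X^0·Y^2·Z^1.
  monomial 2·x^0·y^1 ↦ 2·X^0·Y^1·Z^2.
  monomial 1·x^0·y^0 ↦ 1·X^0·Y^0·Z^3.
Collecting: F(X, Y, Z) = -X**3 + 2*X*Y*Z + 2*X*Z**2 - 2*Y**3 + Y**2*Z + 2*Y*Z**2 + Z**3.


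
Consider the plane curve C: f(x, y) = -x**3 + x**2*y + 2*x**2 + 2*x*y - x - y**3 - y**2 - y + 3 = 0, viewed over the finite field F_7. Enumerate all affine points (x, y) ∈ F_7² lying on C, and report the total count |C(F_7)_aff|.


Affine F_7-points: {(0, 1), (2, 3), (3, 2), (4, 3), (4, 4), (4, 6), (5, 0), (5, 2), (5, 4), (6, 0), (6, 3)}; count = 11.

For each of the 49 pairs (x, y) ∈ F_7², evaluate f(x, y) mod 7. Record the zeros.
  x = 0: [0↦3, 1↦0, 2↦3, 3↦6, 4↦3, 5↦2, 6↦4]  zeros at y ∈ {1}
  x = 1: [0↦3, 1↦3, 2↦2, 3↦1, 4↦1, 5↦3, 6↦1]  zeros at y ∈ ∅
  x = 2: [0↦1, 1↦6, 2↦3, 3↦0, 4↦5, 5↦5, 6↦1]  zeros at y ∈ {3}
  x = 3: [0↦5, 1↦3, 2↦0, 3↦4, 4↦2, 5↦2, 6↦5]  zeros at y ∈ {2}
  x = 4: [0↦2, 1↦2, 2↦1, 3↦0, 4↦0, 5↦2, 6↦0]  zeros at y ∈ {3, 4, 6}
  x = 5: [0↦0, 1↦4, 2↦0, 3↦3, 4↦0, 5↦6, 6↦1]  zeros at y ∈ {0, 2, 4}
  x = 6: [0↦0, 1↦3, 2↦5, 3↦0, 4↦3, 5↦1, 6↦2]  zeros at y ∈ {0, 3}
Collecting zeros: affine points = {(0, 1), (2, 3), (3, 2), (4, 3), (4, 4), (4, 6), (5, 0), (5, 2), (5, 4), (6, 0), (6, 3)}.
Total count |C(F_7)_aff| = 11.


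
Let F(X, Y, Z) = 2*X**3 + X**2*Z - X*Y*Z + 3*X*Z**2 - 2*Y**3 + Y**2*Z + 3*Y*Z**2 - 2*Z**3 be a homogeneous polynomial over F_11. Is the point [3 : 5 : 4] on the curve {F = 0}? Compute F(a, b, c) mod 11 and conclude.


F(3,5,4) ≡ 4 (mod 11); P is NOT on the curve.

Evaluate F(3, 5, 4) term-by-term (mod 11).
  2*X**3 ↦ 2·27·1·1 = 54
  X**2*Z ↦ 1·9·1·4 = 36
  -X*Y*Z ↦ -1·3·5·4 = -60
  3*X*Z**2 ↦ 3·3·1·16 = 144
  -2*Y**3 ↦ -2·1·125·1 = -250
  Y**2*Z ↦ 1·1·25·4 = 100
  3*Y*Z**2 ↦ 3·1·5·16 = 240
  -2*Z**3 ↦ -2·1·1·64 = -128
Sum: F(3, 5, 4) = (54) + (36) + (-60) + (144) + (-250) + (100) + (240) + (-128) = 136.
Reducing mod 11: 136 ≡ 4 (mod 11).
Since F(a, b, c) ≡ 4 ≠ 0 (mod 11), P does NOT lie on the curve.


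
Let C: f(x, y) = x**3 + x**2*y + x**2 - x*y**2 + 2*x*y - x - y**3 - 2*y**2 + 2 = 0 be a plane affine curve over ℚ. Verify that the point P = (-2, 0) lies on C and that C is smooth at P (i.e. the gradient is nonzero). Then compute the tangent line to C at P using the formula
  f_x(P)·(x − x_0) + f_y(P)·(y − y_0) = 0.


Tangent line at P: 7*x + 14 = 0.

Step 1: f(-2, 0) = 0, so P lies on C.
Step 2: partial derivatives
  f_x(x, y) = 3*x**2 + 2*x*y + 2*x - y**2 + 2*y - 1, f_y(x, y) = x**2 - 2*x*y + 2*x - 3*y**2 - 4*y.
  f_x(P) = 7, f_y(P) = 0 (gradient nonzero, so P is smooth).
Step 3: tangent line at P: 7·(x − -2) + 0·(y − 0) = 0.
Expanding: 7*x + 14 = 0.


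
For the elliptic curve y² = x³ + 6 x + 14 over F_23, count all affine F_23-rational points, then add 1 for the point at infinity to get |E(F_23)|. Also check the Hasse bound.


Affine points = {(3, 6), (3, 17), (5, 10), (5, 13), (6, 6), (6, 17), (7, 10), (7, 13), (10, 4), (10, 19), (11, 10), (11, 13), (13, 9), (13, 14), (14, 6), (14, 17), (15, 11), (15, 12), (19, 8), (19, 15)}; affine count = 20; |E(F_23)| = 21.

Discriminant check: Δ ∝ 4a³ + 27b² = 4·6³ + 27·14² = 4·216 + 27·196 ≡ 15 (mod 23). Nonzero ⇒ E is nonsingular.
For each x ∈ F_23, compute rhs = x³ + 6·x + 14 mod 23, then count y ∈ F_23 with y² ≡ rhs.
  x = 0: rhs = 14, matching y values: none (0 points).
  x = 1: rhs = 21, matching y values: none (0 points).
  x = 2: rhs = 11, matching y values: none (0 points).
  x = 3: rhs = 13, matching y values: 6, 17 (2 points).
  x = 4: rhs = 10, matching y values: none (0 points).
  x = 5: rhs = 8, matching y values: 10, 13 (2 points).
  x = 6: rhs = 13, matching y values: 6, 17 (2 points).
  x = 7: rhs = 8, matching y values: 10, 13 (2 points).
  x = 8: rhs = 22, matching y values: none (0 points).
  x = 9: rhs = 15, matching y values: none (0 points).
  x = 10: rhs = 16, matching y values: 4, 19 (2 points).
  x = 11: rhs = 8, matching y values: 10, 13 (2 points).
  x = 12: rhs = 20, matching y values: none (0 points).
  x = 13: rhs = 12, matching y values: 9, 14 (2 points).
  x = 14: rhs = 13, matching y values: 6, 17 (2 points).
  x = 15: rhs = 6, matching y values: 11, 12 (2 points).
  x = 16: rhs = 20, matching y values: none (0 points).
  x = 17: rhs = 15, matching y values: none (0 points).
  x = 18: rhs = 20, matching y values: none (0 points).
  x = 19: rhs = 18, matching y values: 8, 15 (2 points).
  x = 20: rhs = 15, matching y values: none (0 points).
  x = 21: rhs = 17, matching y values: none (0 points).
  x = 22: rhs = 7, matching y values: none (0 points).
Total affine count: 20.
Full point count |E(F_23)| = 20 + 1 = 21.
Hasse bound: |21 − (23+1)| = |-3| = 3 ≤ 2√23 ≈ 9.5917 ✓.


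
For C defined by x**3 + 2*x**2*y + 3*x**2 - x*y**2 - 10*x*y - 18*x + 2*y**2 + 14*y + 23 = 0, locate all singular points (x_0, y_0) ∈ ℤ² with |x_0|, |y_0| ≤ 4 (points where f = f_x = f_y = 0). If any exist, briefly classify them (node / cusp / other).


Singular points: {(1, -3)}; classification: cusp.

Compute partial derivatives:
  f_x = 3*x**2 + 4*x*y + 6*x - y**2 - 10*y - 18.
  f_y = 2*x**2 - 2*x*y - 10*x + 4*y + 14.
Scan x_0 ∈ {−4, ..., 4}. For each x_0, f_y(x_0, y) is a polynomial in y; find its integer roots y ∈ {−4, ..., 4}, then test f_x and f at those candidates.
  x = -4: f_y(-4, y) = 12*y + 86; no integer root y with |y| ≤ 4.
  x = -3: f_y(-3, y) = 10*y + 62; no integer root y with |y| ≤ 4.
  x = -2: f_y(-2, y) = 8*y + 42; no integer root y with |y| ≤ 4.
  x = -1: f_y(-1, y) = 6*y + 26; no integer root y with |y| ≤ 4.
  x = 0: f_y(0, y) = 4*y + 14; no integer root y with |y| ≤ 4.
  x = 1: f_y(1, y) = 2*y + 6; vanishes at y ∈ {-3}. (1, -3): f_x = 0, f = 0 — SINGULAR.
  x = 2: f_y(2, y) = 2; no integer root y with |y| ≤ 4.
  x = 3: f_y(3, y) = 2 - 2*y; vanishes at y ∈ {1}. (3, 1): f_x = 28 ≠ 0.
  x = 4: f_y(4, y) = 6 - 4*y; no integer root y with |y| ≤ 4.
Only singular point on the grid: (1, -3).
Classify: substitute x = 1 + u, y = -3 + v and expand: f = u**3 + 2*u**2*v - u*v**2 + v**2.
No constant or linear terms (consistent with a singular point). Quadratic part: v**2. Cubic part: u**3 + 2*u**2*v - u*v**2.
The quadratic part v**2 is a perfect square, so there is a single (double) tangent line v = 0, i.e. y = -3. Restricting the cubic part to that line (v = 0) leaves u**3 ≠ 0, so f is not divisible by v and the branch is v² ≈ -u**3 to lowest order — this is a cusp.
Classification: cusp.


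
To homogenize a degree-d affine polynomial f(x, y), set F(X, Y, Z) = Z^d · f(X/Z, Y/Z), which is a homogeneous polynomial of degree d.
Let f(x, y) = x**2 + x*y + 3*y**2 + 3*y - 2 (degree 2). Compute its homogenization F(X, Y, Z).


F(X, Y, Z) = X**2 + X*Y + 3*Y**2 + 3*Y*Z - 2*Z**2

deg(f) = 2.
Substitute x = X/Z, y = Y/Z into f, then multiply by Z^2.
  monomial 1·x^2·y^0 ↦ 1·X^2·Y^0·Z^0.
  monomial 1·x^1·y^1 ↦ 1·X^1·Y^1·Z^0.
  monomial 3·x^0·y^2 ↦ 3·X^0·Y^2·Z^0.
  monomial 3·x^0·y^1 ↦ 3·X^0·Y^1·Z^1.
  monomial -2·x^0·y^0 ↦ -2·X^0·Y^0·Z^2.
Collecting: F(X, Y, Z) = X**2 + X*Y + 3*Y**2 + 3*Y*Z - 2*Z**2.


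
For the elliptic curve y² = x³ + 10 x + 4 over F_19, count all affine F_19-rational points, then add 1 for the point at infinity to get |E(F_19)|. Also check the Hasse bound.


Affine points = {(0, 2), (0, 17), (3, 2), (3, 17), (8, 8), (8, 11), (9, 5), (9, 14), (11, 1), (11, 18), (12, 3), (12, 16), (14, 0), (16, 2), (16, 17)}; affine count = 15; |E(F_19)| = 16.

Discriminant check: Δ ∝ 4a³ + 27b² = 4·10³ + 27·4² = 4·1000 + 27·16 ≡ 5 (mod 19). Nonzero ⇒ E is nonsingular.
For each x ∈ F_19, compute rhs = x³ + 10·x + 4 mod 19, then count y ∈ F_19 with y² ≡ rhs.
  x = 0: rhs = 4, matching y values: 2, 17 (2 points).
  x = 1: rhs = 15, matching y values: none (0 points).
  x = 2: rhs = 13, matching y values: none (0 points).
  x = 3: rhs = 4, matching y values: 2, 17 (2 points).
  x = 4: rhs = 13, matching y values: none (0 points).
  x = 5: rhs = 8, matching y values: none (0 points).
  x = 6: rhs = 14, matching y values: none (0 points).
  x = 7: rhs = 18, matching y values: none (0 points).
  x = 8: rhs = 7, matching y values: 8, 11 (2 points).
  x = 9: rhs = 6, matching y values: 5, 14 (2 points).
  x = 10: rhs = 2, matching y values: none (0 points).
  x = 11: rhs = 1, matching y values: 1, 18 (2 points).
  x = 12: rhs = 9, matching y values: 3, 16 (2 points).
  x = 13: rhs = 13, matching y values: none (0 points).
  x = 14: rhs = 0, matching y values: 0 (1 points).
  x = 15: rhs = 14, matching y values: none (0 points).
  x = 16: rhs = 4, matching y values: 2, 17 (2 points).
  x = 17: rhs = 14, matching y values: none (0 points).
  x = 18: rhs = 12, matching y values: none (0 points).
Total affine count: 15.
Full point count |E(F_19)| = 15 + 1 = 16.
Hasse bound: |16 − (19+1)| = |-4| = 4 ≤ 2√19 ≈ 8.7178 ✓.


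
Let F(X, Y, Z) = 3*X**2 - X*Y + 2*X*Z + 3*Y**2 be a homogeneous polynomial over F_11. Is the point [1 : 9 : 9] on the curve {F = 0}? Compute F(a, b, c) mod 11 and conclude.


F(1,9,9) ≡ 2 (mod 11); P is NOT on the curve.

Evaluate F(1, 9, 9) term-by-term (mod 11).
  3*X**2 ↦ 3·1·1·1 = 3
  -X*Y ↦ -1·1·9·1 = -9
  2*X*Z ↦ 2·1·1·9 = 18
  3*Y**2 ↦ 3·1·81·1 = 243
Sum: F(1, 9, 9) = (3) + (-9) + (18) + (243) = 255.
Reducing mod 11: 255 ≡ 2 (mod 11).
Since F(a, b, c) ≡ 2 ≠ 0 (mod 11), P does NOT lie on the curve.


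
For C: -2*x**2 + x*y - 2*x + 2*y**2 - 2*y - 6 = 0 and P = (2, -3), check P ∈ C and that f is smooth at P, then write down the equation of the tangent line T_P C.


Tangent line at P: -13*x - 12*y - 10 = 0.

Step 1: f(2, -3) = 0, so P lies on C.
Step 2: partial derivatives
  f_x(x, y) = -4*x + y - 2, f_y(x, y) = x + 4*y - 2.
  f_x(P) = -13, f_y(P) = -12 (gradient nonzero, so P is smooth).
Step 3: tangent line at P: -13·(x − 2) + -12·(y − -3) = 0.
Expanding: -13*x - 12*y - 10 = 0.


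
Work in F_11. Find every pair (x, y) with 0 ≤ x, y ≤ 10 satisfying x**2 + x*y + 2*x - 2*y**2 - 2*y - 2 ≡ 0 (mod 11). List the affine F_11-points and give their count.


Affine F_11-points: {(1, 6), (1, 10), (2, 5), (2, 6), (4, 0), (4, 1), (5, 0), (5, 7), (8, 7), (9, 10)}; count = 10.

For each of the 121 pairs (x, y) ∈ F_11², evaluate f(x, y) mod 11. Record the zeros.
  x = 0: [0↦9, 1↦5, 2↦8, 3↦7, 4↦2, 5↦4, 6↦2, 7↦7, 8↦8, 9↦5, 10↦9]  zeros at y ∈ ∅
  x = 1: [0↦1, 1↦9, 2↦2, 3↦2, 4↦9, 5↦1, 6↦0, 7↦6, 8↦8, 9↦6, 10↦0]  zeros at y ∈ {6, 10}
  x = 2: [0↦6, 1↦4, 2↦9, 3↦10, 4↦7, 5↦0, 6↦0, 7↦7, 8↦10, 9↦9, 10↦4]  zeros at y ∈ {5, 6}
  x = 3: [0↦2, 1↦1, 2↦7, 3↦9, 4↦7, 5↦1, 6↦2, 7↦10, 8↦3, 9↦3, 10↦10]  zeros at y ∈ ∅
  x = 4: [0↦0, 1↦0, 2↦7, 3↦10, 4↦9, 5↦4, 6↦6, 7↦4, 8↦9, 9↦10, 10↦7]  zeros at y ∈ {0, 1}
  x = 5: [0↦0, 1↦1, 2↦9, 3↦2, 4↦2, 5↦9, 6↦1, 7↦0, 8↦6, 9↦8, 10↦6]  zeros at y ∈ {0, 7}
  x = 6: [0↦2, 1↦4, 2↦2, 3↦7, 4↦8, 5↦5, 6↦9, 7↦9, 8↦5, 9↦8, 10↦7]  zeros at y ∈ ∅
  x = 7: [0↦6, 1↦9, 2↦8, 3↦3, 4↦5, 5↦3, 6↦8, 7↦9, 8↦6, 9↦10, 10↦10]  zeros at y ∈ ∅
  x = 8: [0↦1, 1↦5, 2↦5, 3↦1, 4↦4, 5↦3, 6↦9, 7↦0, 8↦9, 9↦3, 10↦4]  zeros at y ∈ {7}
  x = 9: [0↦9, 1↦3, 2↦4, 3↦1, 4↦5, 5↦5, 6↦1, 7↦4, 8↦3, 9↦9, 10↦0]  zeros at y ∈ {10}
  x = 10: [0↦8, 1↦3, 2↦5, 3↦3, 4↦8, 5↦9, 6↦6, 7↦10, 8↦10, 9↦6, 10↦9]  zeros at y ∈ ∅
Collecting zeros: affine points = {(1, 6), (1, 10), (2, 5), (2, 6), (4, 0), (4, 1), (5, 0), (5, 7), (8, 7), (9, 10)}.
Total count |C(F_11)_aff| = 10.


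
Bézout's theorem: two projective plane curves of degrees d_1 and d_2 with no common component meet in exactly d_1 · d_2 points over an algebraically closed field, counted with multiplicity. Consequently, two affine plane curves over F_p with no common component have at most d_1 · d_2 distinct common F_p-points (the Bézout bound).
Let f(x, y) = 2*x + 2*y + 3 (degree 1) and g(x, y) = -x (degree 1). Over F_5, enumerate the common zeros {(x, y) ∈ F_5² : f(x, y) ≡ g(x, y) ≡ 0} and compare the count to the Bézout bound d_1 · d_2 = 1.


Common zeros: {(0, 1)}; count = 1; Bézout bound = 1.

deg(f) = 1, deg(g) = 1, so Bézout bound = 1.
Scan x ∈ F_5. For each x, list the y ∈ F_5 with f(x, y) ≡ 0 and those with g(x, y) ≡ 0 (mod 5); the common zeros in that column are the intersection.
  x = 0: f ≡ 0 at y ∈ {1}; g ≡ 0 at y ∈ {0, 1, 2, 3, 4}; common: {1}.
  x = 1: f ≡ 0 at y ∈ {0}; g ≡ 0 at y ∈ ∅; common: ∅.
  x = 2: f ≡ 0 at y ∈ {4}; g ≡ 0 at y ∈ ∅; common: ∅.
  x = 3: f ≡ 0 at y ∈ {3}; g ≡ 0 at y ∈ ∅; common: ∅.
  x = 4: f ≡ 0 at y ∈ {2}; g ≡ 0 at y ∈ ∅; common: ∅.
Collecting: common zeros = {(0, 1)}, so the count is 1.
Comparison with the Bézout bound: 1 ≤ 1 = deg(f)·deg(g), as expected for curves with no common component (the bound is attained).


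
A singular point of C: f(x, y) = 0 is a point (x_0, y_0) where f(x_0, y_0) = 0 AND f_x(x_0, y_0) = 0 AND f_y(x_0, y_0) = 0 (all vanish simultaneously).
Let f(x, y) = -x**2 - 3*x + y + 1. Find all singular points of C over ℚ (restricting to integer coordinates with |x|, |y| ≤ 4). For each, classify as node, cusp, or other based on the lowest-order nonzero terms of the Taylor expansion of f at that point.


No singular points in the scanned grid; C is smooth there.

Compute partial derivatives:
  f_x = -2*x - 3.
  f_y = 1.
f_y = 1 is a nonzero constant, so f_y never vanishes: no point (x, y) can satisfy f = f_x = f_y = 0. In particular no (x, y) ∈ {−4, ..., 4}² is singular; the curve is smooth.
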